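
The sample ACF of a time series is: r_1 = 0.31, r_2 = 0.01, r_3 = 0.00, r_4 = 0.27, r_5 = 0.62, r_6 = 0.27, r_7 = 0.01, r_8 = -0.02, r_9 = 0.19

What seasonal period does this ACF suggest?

5

The largest autocorrelation is r_5 = 0.62; the remaining lags stay at or below 0.31. The elevated value at lag 1 (0.31), dropping to 0.01 at lag 2, reflects decaying short-term dependence rather than seasonality.
The dominant spike at lag 5 indicates a seasonal period of 5.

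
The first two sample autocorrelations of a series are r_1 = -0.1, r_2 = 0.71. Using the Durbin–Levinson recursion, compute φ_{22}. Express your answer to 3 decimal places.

0.707

φ_{22} = (r_2 − r_1²) / (1 − r_1²)
r_1² = (-0.1)² = 0.01
Numerator = 0.71 − 0.0100 = 0.7000; denominator = 1 − 0.0100 = 0.9900
φ_{22} = 0.7000 / 0.9900 = 0.707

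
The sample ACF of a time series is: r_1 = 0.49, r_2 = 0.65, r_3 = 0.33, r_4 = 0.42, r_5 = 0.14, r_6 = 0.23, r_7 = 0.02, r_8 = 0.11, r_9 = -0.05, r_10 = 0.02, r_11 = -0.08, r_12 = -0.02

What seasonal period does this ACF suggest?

The largest autocorrelation is r_2 = 0.65; the remaining lags stay at or below 0.49.
The dominant spike at lag 2 indicates a seasonal period of 2.

2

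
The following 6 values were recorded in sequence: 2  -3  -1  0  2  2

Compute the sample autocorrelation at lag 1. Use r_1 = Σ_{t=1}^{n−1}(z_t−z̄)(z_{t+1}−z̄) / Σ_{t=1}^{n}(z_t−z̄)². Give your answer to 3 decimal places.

Mean z̄ = (2 − 3 − 1 + 0 + 2 + 2)/6 = 0.3333
Deviations from mean: 1.6667, -3.3333, -1.3333, -0.3333, 1.6667, 1.6667
Numerator Σ_{t=1}^{5}(z_t−z̄)(z_{t+1}−z̄) = 1.5556
Denominator Σ(z_t−z̄)² = 21.3333
r_1 = 1.5556 / 21.3333 = 0.073

0.073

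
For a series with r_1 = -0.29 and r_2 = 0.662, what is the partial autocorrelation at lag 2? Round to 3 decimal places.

φ_{22} = (r_2 − r_1²) / (1 − r_1²)
r_1² = (-0.29)² = 0.0841
Numerator = 0.662 − 0.0841 = 0.5779; denominator = 1 − 0.0841 = 0.9159
φ_{22} = 0.5779 / 0.9159 = 0.631

0.631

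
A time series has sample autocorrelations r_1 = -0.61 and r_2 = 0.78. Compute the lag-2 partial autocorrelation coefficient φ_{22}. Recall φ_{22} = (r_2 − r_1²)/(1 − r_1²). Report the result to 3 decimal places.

0.650

φ_{22} = (r_2 − r_1²) / (1 − r_1²)
r_1² = (-0.61)² = 0.3721
Numerator = 0.78 − 0.3721 = 0.4079; denominator = 1 − 0.3721 = 0.6279
φ_{22} = 0.4079 / 0.6279 = 0.650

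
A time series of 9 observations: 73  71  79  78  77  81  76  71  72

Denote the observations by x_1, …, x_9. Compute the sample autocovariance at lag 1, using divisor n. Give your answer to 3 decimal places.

Mean x̄ = (73 + 71 + 79 + 78 + 77 + 81 + 76 + 71 + 72)/9 = 75.3333
Σ_{t=1}^{8}(x_t−x̄)(x_{t+1}−x̄) = 33.2222
γ_1 = 33.2222 / 9 = 3.691

3.691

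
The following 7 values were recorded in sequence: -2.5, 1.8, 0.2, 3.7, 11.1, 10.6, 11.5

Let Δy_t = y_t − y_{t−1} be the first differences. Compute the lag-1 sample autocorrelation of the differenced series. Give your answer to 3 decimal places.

-0.296

First differences Δy: 4.3, -1.6, 3.5, 7.4, -0.5, 0.9
Mean of differences = 2.3333
Numerator Σ(Δy_t−Δȳ)(Δy_{t+1}−Δȳ) = -16.7078
Denominator Σ(Δy_t−Δȳ)² = 56.4533
r_1(Δy) = -16.7078 / 56.4533 = -0.296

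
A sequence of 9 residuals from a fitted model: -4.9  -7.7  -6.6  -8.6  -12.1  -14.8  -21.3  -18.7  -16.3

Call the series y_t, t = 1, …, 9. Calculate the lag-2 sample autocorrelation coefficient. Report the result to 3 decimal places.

0.380

Mean ȳ = (-4.9 − 7.7 − 6.6 − 8.6 − 12.1 − 14.8 − 21.3 − 18.7 − 16.3)/9 = -12.3333
Σ(y_t−ȳ)(y_{t+2}−ȳ) = (42.6178) + (17.2978) + (1.3378) + (-9.2089) + (-2.0922) + (15.7044) + (35.5678) = 101.2244
Denominator Σ(y_t−ȳ)² = 266.3400
r_2 = 101.2244 / 266.3400 = 0.380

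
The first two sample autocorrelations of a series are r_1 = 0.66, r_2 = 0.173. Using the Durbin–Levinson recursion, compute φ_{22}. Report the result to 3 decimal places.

φ_{22} = (r_2 − r_1²) / (1 − r_1²)
r_1² = (0.66)² = 0.4356
Numerator = 0.173 − 0.4356 = -0.2626; denominator = 1 − 0.4356 = 0.5644
φ_{22} = -0.2626 / 0.5644 = -0.465

-0.465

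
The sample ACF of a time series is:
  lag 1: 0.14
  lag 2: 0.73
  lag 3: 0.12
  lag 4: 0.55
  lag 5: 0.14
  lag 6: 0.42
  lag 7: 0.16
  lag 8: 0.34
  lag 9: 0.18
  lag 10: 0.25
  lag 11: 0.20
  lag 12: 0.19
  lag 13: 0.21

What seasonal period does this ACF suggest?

The largest autocorrelation is r_2 = 0.73, with weaker echoes at lags 4 (0.55), 6 (0.42), 8 (0.34) and 10 (0.25); the remaining lags stay at or below 0.21.
The dominant spike at lag 2 indicates a seasonal period of 2.

2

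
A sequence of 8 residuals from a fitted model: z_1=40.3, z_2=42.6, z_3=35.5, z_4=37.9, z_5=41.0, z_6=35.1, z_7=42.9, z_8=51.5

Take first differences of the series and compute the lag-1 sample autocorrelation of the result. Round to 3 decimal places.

-0.118

First differences Δz: 2.3, -7.1, 2.4, 3.1, -5.9, 7.8, 8.6
Mean of differences = 1.6000
Numerator Σ(Δz_t−Δz̄)(Δz_{t+1}−Δz̄) = -26.2000
Denominator Σ(Δz_t−Δz̄)² = 222.7600
r_1(Δz) = -26.2000 / 222.7600 = -0.118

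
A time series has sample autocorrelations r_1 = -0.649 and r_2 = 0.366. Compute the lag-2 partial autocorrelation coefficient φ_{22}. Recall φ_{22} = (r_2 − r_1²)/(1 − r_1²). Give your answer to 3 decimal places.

φ_{22} = (r_2 − r_1²) / (1 − r_1²)
r_1² = (-0.649)² = 0.421201
Numerator = 0.366 − 0.4212 = -0.0552; denominator = 1 − 0.4212 = 0.5788
φ_{22} = -0.0552 / 0.5788 = -0.095

-0.095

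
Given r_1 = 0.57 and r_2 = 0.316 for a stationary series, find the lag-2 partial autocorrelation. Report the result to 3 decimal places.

-0.013

φ_{22} = (r_2 − r_1²) / (1 − r_1²)
r_1² = (0.57)² = 0.3249
Numerator = 0.316 − 0.3249 = -0.0089; denominator = 1 − 0.3249 = 0.6751
φ_{22} = -0.0089 / 0.6751 = -0.013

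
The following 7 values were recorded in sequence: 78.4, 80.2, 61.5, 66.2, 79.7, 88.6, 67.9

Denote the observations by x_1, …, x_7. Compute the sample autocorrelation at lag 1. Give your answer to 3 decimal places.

-0.013

Mean x̄ = (78.4 + 80.2 + 61.5 + 66.2 + 79.7 + 88.6 + 67.9)/7 = 74.6429
Σ(x_t−x̄)(x_{t+1}−x̄) = (20.8790) + (-73.0367) + (110.9633) + (-42.6967) + (70.5833) + (-94.1110) = -7.4190
Denominator Σ(x_t−x̄)² = 554.8571
r_1 = -7.4190 / 554.8571 = -0.013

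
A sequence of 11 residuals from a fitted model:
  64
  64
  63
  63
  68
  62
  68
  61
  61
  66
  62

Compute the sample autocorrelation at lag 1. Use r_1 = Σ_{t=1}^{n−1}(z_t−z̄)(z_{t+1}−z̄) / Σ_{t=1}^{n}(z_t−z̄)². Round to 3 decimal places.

-0.503

Mean z̄ = (64 + 64 + 63 + 63 + 68 + 62 + 68 + 61 + 61 + 66 + 62)/11 = 63.8182
Numerator Σ_{t=1}^{10}(z_t−z̄)(z_{t+1}−z̄) = -32.0331
Denominator Σ(z_t−z̄)² = 63.6364
r_1 = -32.0331 / 63.6364 = -0.503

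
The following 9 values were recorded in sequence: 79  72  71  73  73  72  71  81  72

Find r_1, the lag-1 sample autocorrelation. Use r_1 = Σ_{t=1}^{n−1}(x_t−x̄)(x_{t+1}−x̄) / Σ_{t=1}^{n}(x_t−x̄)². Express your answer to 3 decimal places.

Mean x̄ = (79 + 72 + 71 + 73 + 73 + 72 + 71 + 81 + 72)/9 = 73.7778
Numerator Σ_{t=1}^{8}(x_t−x̄)(x_{t+1}−x̄) = -28.1605
Denominator Σ(x_t−x̄)² = 105.5556
r_1 = -28.1605 / 105.5556 = -0.267

-0.267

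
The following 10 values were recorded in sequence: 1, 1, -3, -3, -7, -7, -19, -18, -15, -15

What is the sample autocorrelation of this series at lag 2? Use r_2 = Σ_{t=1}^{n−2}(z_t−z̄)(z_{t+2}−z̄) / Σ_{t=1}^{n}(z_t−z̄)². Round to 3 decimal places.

0.417

Mean z̄ = (1 + 1 − 3 − 3 − 7 − 7 − 19 − 18 − 15 − 15)/10 = -8.5000
Numerator Σ_{t=1}^{8}(z_t−z̄)(z_{t+2}−z̄) = 221.0000
Denominator Σ(z_t−z̄)² = 530.5000
r_2 = 221.0000 / 530.5000 = 0.417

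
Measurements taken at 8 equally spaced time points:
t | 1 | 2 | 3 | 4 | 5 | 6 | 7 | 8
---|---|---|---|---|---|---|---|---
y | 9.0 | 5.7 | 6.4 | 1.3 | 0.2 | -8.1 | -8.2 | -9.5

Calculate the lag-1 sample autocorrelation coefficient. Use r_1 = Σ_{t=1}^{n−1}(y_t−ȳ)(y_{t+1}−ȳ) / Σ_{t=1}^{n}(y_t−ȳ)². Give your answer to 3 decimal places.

Mean ȳ = (9.0 + 5.7 + 6.4 + 1.3 + 0.2 − 8.1 − 8.2 − 9.5)/8 = -0.4000
Numerator Σ_{t=1}^{7}(y_t−ȳ)(y_{t+1}−ȳ) = 237.8200
Denominator Σ(y_t−ȳ)² = 378.0000
r_1 = 237.8200 / 378.0000 = 0.629

0.629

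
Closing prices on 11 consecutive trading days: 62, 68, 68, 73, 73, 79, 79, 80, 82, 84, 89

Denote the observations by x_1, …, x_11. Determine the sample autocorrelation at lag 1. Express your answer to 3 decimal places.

Mean x̄ = (62 + 68 + 68 + 73 + 73 + 79 + 79 + 80 + 82 + 84 + 89)/11 = 76.0909
Numerator Σ_{t=1}^{10}(x_t−x̄)(x_{t+1}−x̄) = 396.8099
Denominator Σ(x_t−x̄)² = 644.9091
r_1 = 396.8099 / 644.9091 = 0.615

0.615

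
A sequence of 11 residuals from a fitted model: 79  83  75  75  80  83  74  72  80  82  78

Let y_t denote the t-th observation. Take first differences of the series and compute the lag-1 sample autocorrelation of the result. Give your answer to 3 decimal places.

-0.121

First differences Δy: 4, -8, 0, 5, 3, -9, -2, 8, 2, -4
Mean of differences = -0.1000
Numerator Σ(Δy_t−Δȳ)(Δy_{t+1}−Δȳ) = -34.1100
Denominator Σ(Δy_t−Δȳ)² = 282.9000
r_1(Δy) = -34.1100 / 282.9000 = -0.121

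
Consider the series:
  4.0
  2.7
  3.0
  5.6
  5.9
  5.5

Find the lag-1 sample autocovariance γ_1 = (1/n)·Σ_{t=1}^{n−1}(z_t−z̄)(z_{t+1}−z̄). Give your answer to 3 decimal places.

Mean z̄ = (4.0 + 2.7 + 3.0 + 5.6 + 5.9 + 5.5)/6 = 4.4500
Deviations: -0.4500, -1.7500, -1.4500, 1.1500, 1.4500, 1.0500
Σ_{t=1}^{5}(z_t−z̄)(z_{t+1}−z̄) = 4.8475
γ_1 = 4.8475 / 6 = 0.808

0.808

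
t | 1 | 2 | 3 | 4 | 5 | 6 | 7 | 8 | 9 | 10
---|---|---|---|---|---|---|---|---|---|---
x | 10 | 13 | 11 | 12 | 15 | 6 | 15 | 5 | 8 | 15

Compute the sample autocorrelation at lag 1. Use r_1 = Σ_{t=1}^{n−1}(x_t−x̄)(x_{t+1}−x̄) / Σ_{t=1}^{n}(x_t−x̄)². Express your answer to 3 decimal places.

Mean x̄ = (10 + 13 + 11 + 12 + 15 + 6 + 15 + 5 + 8 + 15)/10 = 11.0000
Numerator Σ_{t=1}^{9}(x_t−x̄)(x_{t+1}−x̄) = -56.0000
Denominator Σ(x_t−x̄)² = 124.0000
r_1 = -56.0000 / 124.0000 = -0.452

-0.452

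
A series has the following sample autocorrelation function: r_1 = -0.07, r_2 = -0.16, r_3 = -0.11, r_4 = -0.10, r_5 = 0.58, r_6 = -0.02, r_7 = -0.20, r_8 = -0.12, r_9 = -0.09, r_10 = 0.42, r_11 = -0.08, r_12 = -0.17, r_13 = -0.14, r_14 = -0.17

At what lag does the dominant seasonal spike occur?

5

The largest autocorrelation is r_5 = 0.58, with a weaker echo at lag 10 (0.42); the remaining lags stay at or below -0.02.
The dominant spike at lag 5 indicates a seasonal period of 5.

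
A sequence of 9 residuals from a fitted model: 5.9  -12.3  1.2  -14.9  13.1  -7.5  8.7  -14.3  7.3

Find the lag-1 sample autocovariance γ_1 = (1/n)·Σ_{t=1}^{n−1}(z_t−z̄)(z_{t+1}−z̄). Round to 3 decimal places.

Mean z̄ = (5.9 − 12.3 + 1.2 − 14.9 + 13.1 − 7.5 + 8.7 − 14.3 + 7.3)/9 = -1.4222
Σ_{t=1}^{8}(z_t−z̄)(z_{t+1}−z̄) = -731.7005
γ_1 = -731.7005 / 9 = -81.300

-81.300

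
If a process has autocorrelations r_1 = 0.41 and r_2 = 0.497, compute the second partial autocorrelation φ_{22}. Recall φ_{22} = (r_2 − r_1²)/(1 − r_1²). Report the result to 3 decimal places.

0.395

φ_{22} = (r_2 − r_1²) / (1 − r_1²)
r_1² = (0.41)² = 0.1681
Numerator = 0.497 − 0.1681 = 0.3289; denominator = 1 − 0.1681 = 0.8319
φ_{22} = 0.3289 / 0.8319 = 0.395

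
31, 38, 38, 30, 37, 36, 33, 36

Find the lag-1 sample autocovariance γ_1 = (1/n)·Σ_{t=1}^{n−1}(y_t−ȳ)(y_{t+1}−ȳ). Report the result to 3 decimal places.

Mean ȳ = (31 + 38 + 38 + 30 + 37 + 36 + 33 + 36)/8 = 34.8750
Deviations: -3.8750, 3.1250, 3.1250, -4.8750, 2.1250, 1.1250, -1.8750, 1.1250
Σ_{t=1}^{7}(y_t−ȳ)(y_{t+1}−ȳ) = -29.7656
γ_1 = -29.7656 / 8 = -3.721

-3.721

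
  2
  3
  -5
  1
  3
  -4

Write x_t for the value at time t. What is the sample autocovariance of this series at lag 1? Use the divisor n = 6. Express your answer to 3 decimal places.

Mean x̄ = (2 + 3 − 5 + 1 + 3 − 4)/6 = 0.0000
Σ_{t=1}^{5}(x_t−x̄)(x_{t+1}−x̄) = -23.0000
γ_1 = -23.0000 / 6 = -3.833

-3.833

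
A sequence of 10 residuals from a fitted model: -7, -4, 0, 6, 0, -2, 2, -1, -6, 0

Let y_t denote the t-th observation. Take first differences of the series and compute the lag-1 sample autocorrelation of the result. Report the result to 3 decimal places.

First differences Δy: 3, 4, 6, -6, -2, 4, -3, -5, 6
Mean of differences = 0.7778
Numerator Σ(Δy_t−Δȳ)(Δy_{t+1}−Δȳ) = -22.0494
Denominator Σ(Δy_t−Δȳ)² = 181.5556
r_1(Δy) = -22.0494 / 181.5556 = -0.121

-0.121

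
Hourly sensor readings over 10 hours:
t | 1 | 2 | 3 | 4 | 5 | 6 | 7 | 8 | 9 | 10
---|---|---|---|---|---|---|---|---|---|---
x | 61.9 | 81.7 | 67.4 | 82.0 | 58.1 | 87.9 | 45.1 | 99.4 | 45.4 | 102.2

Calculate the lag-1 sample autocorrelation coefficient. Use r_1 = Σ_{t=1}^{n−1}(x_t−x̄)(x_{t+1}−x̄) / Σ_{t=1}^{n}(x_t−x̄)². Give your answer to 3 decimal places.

Mean x̄ = (61.9 + 81.7 + 67.4 + 82.0 + 58.1 + 87.9 + 45.1 + 99.4 + 45.4 + 102.2)/10 = 73.1100
Numerator Σ_{t=1}^{9}(x_t−x̄)(x_{t+1}−x̄) = -3236.7721
Denominator Σ(x_t−x̄)² = 3844.9290
r_1 = -3236.7721 / 3844.9290 = -0.842

-0.842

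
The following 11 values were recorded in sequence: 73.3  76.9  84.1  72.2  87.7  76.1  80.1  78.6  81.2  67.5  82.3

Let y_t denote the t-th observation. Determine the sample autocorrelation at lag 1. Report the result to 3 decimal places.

Mean ȳ = (73.3 + 76.9 + 84.1 + 72.2 + 87.7 + 76.1 + 80.1 + 78.6 + 81.2 + 67.5 + 82.3)/11 = 78.1818
Numerator Σ_{t=1}^{10}(y_t−ȳ)(y_{t+1}−ȳ) = -191.6394
Denominator Σ(y_t−ȳ)² = 335.2364
r_1 = -191.6394 / 335.2364 = -0.572

-0.572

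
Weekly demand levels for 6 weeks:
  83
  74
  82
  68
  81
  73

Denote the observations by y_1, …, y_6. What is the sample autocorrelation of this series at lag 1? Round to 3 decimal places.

-0.714

Mean ȳ = (83 + 74 + 82 + 68 + 81 + 73)/6 = 76.8333
Deviations from mean: 6.1667, -2.8333, 5.1667, -8.8333, 4.1667, -3.8333
Numerator Σ_{t=1}^{5}(y_t−ȳ)(y_{t+1}−ȳ) = -130.5278
Denominator Σ(y_t−ȳ)² = 182.8333
r_1 = -130.5278 / 182.8333 = -0.714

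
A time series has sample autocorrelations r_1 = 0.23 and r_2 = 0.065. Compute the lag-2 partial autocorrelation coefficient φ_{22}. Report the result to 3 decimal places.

0.013

φ_{22} = (r_2 − r_1²) / (1 − r_1²)
r_1² = (0.23)² = 0.0529
Numerator = 0.065 − 0.0529 = 0.0121; denominator = 1 − 0.0529 = 0.9471
φ_{22} = 0.0121 / 0.9471 = 0.013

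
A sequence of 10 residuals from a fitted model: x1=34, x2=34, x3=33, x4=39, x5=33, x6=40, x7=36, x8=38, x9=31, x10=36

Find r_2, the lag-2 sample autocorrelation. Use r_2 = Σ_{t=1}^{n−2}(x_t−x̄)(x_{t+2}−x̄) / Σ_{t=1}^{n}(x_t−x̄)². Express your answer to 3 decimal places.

0.394

Mean x̄ = (34 + 34 + 33 + 39 + 33 + 40 + 36 + 38 + 31 + 36)/10 = 35.4000
Numerator Σ_{t=1}^{8}(x_t−x̄)(x_{t+2}−x̄) = 30.0800
Denominator Σ(x_t−x̄)² = 76.4000
r_2 = 30.0800 / 76.4000 = 0.394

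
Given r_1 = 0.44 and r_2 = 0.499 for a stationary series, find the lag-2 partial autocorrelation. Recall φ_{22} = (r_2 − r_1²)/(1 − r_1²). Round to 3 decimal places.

0.379

φ_{22} = (r_2 − r_1²) / (1 − r_1²)
r_1² = (0.44)² = 0.1936
Numerator = 0.499 − 0.1936 = 0.3054; denominator = 1 − 0.1936 = 0.8064
φ_{22} = 0.3054 / 0.8064 = 0.379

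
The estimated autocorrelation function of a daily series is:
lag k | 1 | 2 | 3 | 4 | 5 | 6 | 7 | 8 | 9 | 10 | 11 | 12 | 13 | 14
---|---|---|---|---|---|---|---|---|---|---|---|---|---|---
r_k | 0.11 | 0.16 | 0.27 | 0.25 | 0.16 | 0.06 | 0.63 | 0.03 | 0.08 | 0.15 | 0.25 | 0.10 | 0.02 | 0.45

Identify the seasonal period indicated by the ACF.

7

The largest autocorrelation is r_7 = 0.63, with a weaker echo at lag 14 (0.45); the remaining lags stay at or below 0.27.
The dominant spike at lag 7 indicates a seasonal period of 7.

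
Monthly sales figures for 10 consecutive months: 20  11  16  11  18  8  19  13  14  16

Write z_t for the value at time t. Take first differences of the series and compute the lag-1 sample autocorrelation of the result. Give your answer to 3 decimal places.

First differences Δz: -9, 5, -5, 7, -10, 11, -6, 1, 2
Mean of differences = -0.4444
Numerator Σ(Δz_t−Δz̄)(Δz_{t+1}−Δz̄) = -353.8642
Denominator Σ(Δz_t−Δz̄)² = 440.2222
r_1(Δz) = -353.8642 / 440.2222 = -0.804

-0.804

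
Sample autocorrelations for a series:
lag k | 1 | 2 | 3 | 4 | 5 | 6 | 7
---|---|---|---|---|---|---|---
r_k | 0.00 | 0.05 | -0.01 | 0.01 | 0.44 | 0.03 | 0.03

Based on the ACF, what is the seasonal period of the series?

5

The largest autocorrelation is r_5 = 0.44; the remaining lags stay at or below 0.05.
The dominant spike at lag 5 indicates a seasonal period of 5.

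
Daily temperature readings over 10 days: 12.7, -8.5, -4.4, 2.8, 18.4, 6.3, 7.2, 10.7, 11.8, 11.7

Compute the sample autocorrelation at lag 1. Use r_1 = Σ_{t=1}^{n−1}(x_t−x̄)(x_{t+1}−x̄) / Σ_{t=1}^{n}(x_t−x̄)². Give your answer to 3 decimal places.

0.196

Mean x̄ = (12.7 − 8.5 − 4.4 + 2.8 + 18.4 + 6.3 + 7.2 + 10.7 + 11.8 + 11.7)/10 = 6.8700
Numerator Σ_{t=1}^{9}(x_t−x̄)(x_{t+1}−x̄) = 119.7521
Denominator Σ(x_t−x̄)² = 609.4810
r_1 = 119.7521 / 609.4810 = 0.196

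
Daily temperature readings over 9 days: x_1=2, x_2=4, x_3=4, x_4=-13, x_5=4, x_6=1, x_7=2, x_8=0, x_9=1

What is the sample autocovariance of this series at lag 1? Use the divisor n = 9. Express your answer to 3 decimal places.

-8.380

Mean x̄ = (2 + 4 + 4 − 13 + 4 + 1 + 2 + 0 + 1)/9 = 0.5556
Σ_{t=1}^{8}(x_t−x̄)(x_{t+1}−x̄) = -75.4198
γ_1 = -75.4198 / 9 = -8.380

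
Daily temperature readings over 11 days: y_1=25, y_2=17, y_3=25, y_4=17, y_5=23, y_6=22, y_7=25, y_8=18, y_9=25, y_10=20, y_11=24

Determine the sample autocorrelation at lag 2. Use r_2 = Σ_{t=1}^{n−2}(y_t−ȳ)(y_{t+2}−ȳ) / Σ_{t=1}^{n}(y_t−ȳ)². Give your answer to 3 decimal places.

0.569

Mean ȳ = (25 + 17 + 25 + 17 + 23 + 22 + 25 + 18 + 25 + 20 + 24)/11 = 21.9091
Numerator Σ_{t=1}^{9}(y_t−ȳ)(y_{t+2}−ȳ) = 63.0744
Denominator Σ(y_t−ȳ)² = 110.9091
r_2 = 63.0744 / 110.9091 = 0.569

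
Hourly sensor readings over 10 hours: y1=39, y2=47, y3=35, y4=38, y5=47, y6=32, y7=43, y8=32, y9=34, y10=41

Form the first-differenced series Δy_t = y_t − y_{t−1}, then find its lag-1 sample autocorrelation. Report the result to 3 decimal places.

-0.650

First differences Δy: 8, -12, 3, 9, -15, 11, -11, 2, 7
Mean of differences = 0.2222
Numerator Σ(Δy_t−Δȳ)(Δy_{t+1}−Δȳ) = -531.1605
Denominator Σ(Δy_t−Δȳ)² = 817.5556
r_1(Δy) = -531.1605 / 817.5556 = -0.650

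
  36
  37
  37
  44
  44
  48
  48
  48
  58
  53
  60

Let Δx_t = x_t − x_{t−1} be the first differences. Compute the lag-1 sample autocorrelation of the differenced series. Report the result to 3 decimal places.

First differences Δx: 1, 0, 7, 0, 4, 0, 0, 10, -5, 7
Mean of differences = 2.4000
Numerator Σ(Δx_t−Δx̄)(Δx_{t+1}−Δx̄) = -129.1600
Denominator Σ(Δx_t−Δx̄)² = 182.4000
r_1(Δx) = -129.1600 / 182.4000 = -0.708

-0.708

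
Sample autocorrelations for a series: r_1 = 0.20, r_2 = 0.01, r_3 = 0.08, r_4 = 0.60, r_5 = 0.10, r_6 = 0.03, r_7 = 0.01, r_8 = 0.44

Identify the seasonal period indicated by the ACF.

The largest autocorrelation is r_4 = 0.60, with a weaker echo at lag 8 (0.44); the remaining lags stay at or below 0.20. The elevated value at lag 1 (0.20), dropping to 0.01 at lag 2, reflects decaying short-term dependence rather than seasonality.
The dominant spike at lag 4 indicates a seasonal period of 4.

4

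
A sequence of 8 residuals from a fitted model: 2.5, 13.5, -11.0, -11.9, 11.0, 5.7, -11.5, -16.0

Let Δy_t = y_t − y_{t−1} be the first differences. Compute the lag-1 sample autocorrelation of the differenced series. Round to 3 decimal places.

-0.191

First differences Δy: 11.0, -24.5, -0.9, 22.9, -5.3, -17.2, -4.5
Mean of differences = -2.6429
Numerator Σ(Δy_t−Δȳ)(Δy_{t+1}−Δȳ) = -293.9261
Denominator Σ(Δy_t−Δȳ)² = 1541.7571
r_1(Δy) = -293.9261 / 1541.7571 = -0.191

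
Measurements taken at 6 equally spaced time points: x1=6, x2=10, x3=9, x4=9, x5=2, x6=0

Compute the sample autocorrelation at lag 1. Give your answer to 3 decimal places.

0.384

Mean x̄ = (6 + 10 + 9 + 9 + 2 + 0)/6 = 6.0000
Numerator Σ_{t=1}^{5}(x_t−x̄)(x_{t+1}−x̄) = 33.0000
Denominator Σ(x_t−x̄)² = 86.0000
r_1 = 33.0000 / 86.0000 = 0.384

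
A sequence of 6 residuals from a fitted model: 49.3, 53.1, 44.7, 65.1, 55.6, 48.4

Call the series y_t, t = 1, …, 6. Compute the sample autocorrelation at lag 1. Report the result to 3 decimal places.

Mean ȳ = (49.3 + 53.1 + 44.7 + 65.1 + 55.6 + 48.4)/6 = 52.7000
Deviations from mean: -3.4000, 0.4000, -8.0000, 12.4000, 2.9000, -4.3000
Σ(y_t−ȳ)(y_{t+1}−ȳ) = (-1.3600) + (-3.2000) + (-99.2000) + (35.9600) + (-12.4700) = -80.2700
Denominator Σ(y_t−ȳ)² = 256.3800
r_1 = -80.2700 / 256.3800 = -0.313

-0.313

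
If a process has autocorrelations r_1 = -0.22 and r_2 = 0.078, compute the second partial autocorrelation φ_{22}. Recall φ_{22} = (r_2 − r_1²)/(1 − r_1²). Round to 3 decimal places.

φ_{22} = (r_2 − r_1²) / (1 − r_1²)
r_1² = (-0.22)² = 0.0484
Numerator = 0.078 − 0.0484 = 0.0296; denominator = 1 − 0.0484 = 0.9516
φ_{22} = 0.0296 / 0.9516 = 0.031

0.031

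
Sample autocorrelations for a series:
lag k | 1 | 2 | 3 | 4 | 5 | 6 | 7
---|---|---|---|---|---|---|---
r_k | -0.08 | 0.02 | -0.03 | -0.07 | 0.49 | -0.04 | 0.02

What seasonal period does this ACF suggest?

5

The largest autocorrelation is r_5 = 0.49; the remaining lags stay at or below 0.02.
The dominant spike at lag 5 indicates a seasonal period of 5.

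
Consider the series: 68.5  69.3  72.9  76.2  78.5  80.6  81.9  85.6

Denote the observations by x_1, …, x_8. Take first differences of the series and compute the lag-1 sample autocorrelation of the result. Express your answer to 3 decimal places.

First differences Δx: 0.8, 3.6, 3.3, 2.3, 2.1, 1.3, 3.7
Mean of differences = 2.4429
Numerator Σ(Δx_t−Δx̄)(Δx_{t+1}−Δx̄) = -2.0276
Denominator Σ(Δx_t−Δx̄)² = 7.7971
r_1(Δx) = -2.0276 / 7.7971 = -0.260

-0.260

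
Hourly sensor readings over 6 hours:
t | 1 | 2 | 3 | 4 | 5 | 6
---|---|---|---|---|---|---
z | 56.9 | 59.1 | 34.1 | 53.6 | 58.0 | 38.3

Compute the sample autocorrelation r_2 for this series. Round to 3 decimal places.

Mean z̄ = (56.9 + 59.1 + 34.1 + 53.6 + 58.0 + 38.3)/6 = 50.0000
Deviations from mean: 6.9000, 9.1000, -15.9000, 3.6000, 8.0000, -11.7000
Σ(z_t−z̄)(z_{t+2}−z̄) = (-109.7100) + (32.7600) + (-127.2000) + (-42.1200) = -246.2700
Denominator Σ(z_t−z̄)² = 597.0800
r_2 = -246.2700 / 597.0800 = -0.412

-0.412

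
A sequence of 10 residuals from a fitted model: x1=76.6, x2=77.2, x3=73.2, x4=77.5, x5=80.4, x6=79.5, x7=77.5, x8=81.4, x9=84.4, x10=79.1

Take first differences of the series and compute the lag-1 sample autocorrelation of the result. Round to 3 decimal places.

-0.221

First differences Δx: 0.6, -4.0, 4.3, 2.9, -0.9, -2.0, 3.9, 3.0, -5.3
Mean of differences = 0.2778
Numerator Σ(Δx_t−Δx̄)(Δx_{t+1}−Δx̄) = -22.0172
Denominator Σ(Δx_t−Δx̄)² = 99.6756
r_1(Δx) = -22.0172 / 99.6756 = -0.221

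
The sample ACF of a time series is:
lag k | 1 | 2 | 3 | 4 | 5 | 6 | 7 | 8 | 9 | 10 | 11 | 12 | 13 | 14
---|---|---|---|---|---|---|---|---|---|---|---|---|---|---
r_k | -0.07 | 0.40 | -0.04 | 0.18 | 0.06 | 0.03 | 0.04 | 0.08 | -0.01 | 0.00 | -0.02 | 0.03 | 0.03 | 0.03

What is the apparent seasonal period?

The largest autocorrelation is r_2 = 0.40, with a weaker echo at lag 4 (0.18); the remaining lags stay at or below 0.08.
The dominant spike at lag 2 indicates a seasonal period of 2.

2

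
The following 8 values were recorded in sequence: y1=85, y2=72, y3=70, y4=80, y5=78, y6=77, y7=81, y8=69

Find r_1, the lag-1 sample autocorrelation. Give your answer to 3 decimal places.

Mean ȳ = (85 + 72 + 70 + 80 + 78 + 77 + 81 + 69)/8 = 76.5000
Σ(y_t−ȳ)(y_{t+1}−ȳ) = (-38.2500) + (29.2500) + (-22.7500) + (5.2500) + (0.7500) + (2.2500) + (-33.7500) = -57.2500
Denominator Σ(y_t−ȳ)² = 226.0000
r_1 = -57.2500 / 226.0000 = -0.253

-0.253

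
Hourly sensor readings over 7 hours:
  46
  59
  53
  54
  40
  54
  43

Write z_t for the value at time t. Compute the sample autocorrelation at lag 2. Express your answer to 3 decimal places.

0.277

Mean z̄ = (46 + 59 + 53 + 54 + 40 + 54 + 43)/7 = 49.8571
Deviations from mean: -3.8571, 9.1429, 3.1429, 4.1429, -9.8571, 4.1429, -6.8571
Σ(z_t−z̄)(z_{t+2}−z̄) = (-12.1224) + (37.8776) + (-30.9796) + (17.1633) + (67.5918) = 79.5306
Denominator Σ(z_t−z̄)² = 286.8571
r_2 = 79.5306 / 286.8571 = 0.277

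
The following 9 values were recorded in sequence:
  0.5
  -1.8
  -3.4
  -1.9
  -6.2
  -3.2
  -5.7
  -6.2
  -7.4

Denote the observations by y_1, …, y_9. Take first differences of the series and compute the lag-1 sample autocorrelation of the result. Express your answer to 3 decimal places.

First differences Δy: -2.3, -1.6, 1.5, -4.3, 3.0, -2.5, -0.5, -1.2
Mean of differences = -0.9875
Numerator Σ(Δy_t−Δȳ)(Δy_{t+1}−Δȳ) = -29.0402
Denominator Σ(Δy_t−Δȳ)² = 37.7288
r_1(Δy) = -29.0402 / 37.7288 = -0.770

-0.770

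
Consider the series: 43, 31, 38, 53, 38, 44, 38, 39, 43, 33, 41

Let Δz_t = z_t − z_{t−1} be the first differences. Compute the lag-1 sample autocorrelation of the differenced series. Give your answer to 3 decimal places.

-0.504

First differences Δz: -12, 7, 15, -15, 6, -6, 1, 4, -10, 8
Mean of differences = -0.2000
Numerator Σ(Δz_t−Δz̄)(Δz_{t+1}−Δz̄) = -451.6400
Denominator Σ(Δz_t−Δz̄)² = 895.6000
r_1(Δz) = -451.6400 / 895.6000 = -0.504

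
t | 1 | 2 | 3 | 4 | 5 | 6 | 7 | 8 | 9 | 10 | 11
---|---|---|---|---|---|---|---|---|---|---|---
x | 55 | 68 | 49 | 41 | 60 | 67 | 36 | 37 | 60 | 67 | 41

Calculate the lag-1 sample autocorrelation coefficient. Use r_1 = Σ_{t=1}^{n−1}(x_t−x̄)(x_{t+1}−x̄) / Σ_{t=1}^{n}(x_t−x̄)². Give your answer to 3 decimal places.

-0.073

Mean x̄ = (55 + 68 + 49 + 41 + 60 + 67 + 36 + 37 + 60 + 67 + 41)/11 = 52.8182
Numerator Σ_{t=1}^{10}(x_t−x̄)(x_{t+1}−x̄) = -114.5785
Denominator Σ(x_t−x̄)² = 1567.6364
r_1 = -114.5785 / 1567.6364 = -0.073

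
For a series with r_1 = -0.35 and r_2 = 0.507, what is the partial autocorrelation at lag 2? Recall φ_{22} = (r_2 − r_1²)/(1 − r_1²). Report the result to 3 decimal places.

0.438

φ_{22} = (r_2 − r_1²) / (1 − r_1²)
r_1² = (-0.35)² = 0.1225
Numerator = 0.507 − 0.1225 = 0.3845; denominator = 1 − 0.1225 = 0.8775
φ_{22} = 0.3845 / 0.8775 = 0.438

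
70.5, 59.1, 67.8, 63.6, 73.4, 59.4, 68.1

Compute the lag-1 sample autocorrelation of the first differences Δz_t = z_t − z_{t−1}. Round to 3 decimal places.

-0.739

First differences Δz: -11.4, 8.7, -4.2, 9.8, -14.0, 8.7
Mean of differences = -0.4000
Numerator Σ(Δz_t−Δz̄)(Δz_{t+1}−Δz̄) = -435.9200
Denominator Σ(Δz_t−Δz̄)² = 590.0600
r_1(Δz) = -435.9200 / 590.0600 = -0.739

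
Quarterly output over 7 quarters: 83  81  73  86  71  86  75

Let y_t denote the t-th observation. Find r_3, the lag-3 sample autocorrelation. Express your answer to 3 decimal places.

Mean ȳ = (83 + 81 + 73 + 86 + 71 + 86 + 75)/7 = 79.2857
Deviations from mean: 3.7143, 1.7143, -6.2857, 6.7143, -8.2857, 6.7143, -4.2857
Numerator Σ_{t=1}^{4}(y_t−ȳ)(y_{t+3}−ȳ) = -60.2449
Denominator Σ(y_t−ȳ)² = 233.4286
r_3 = -60.2449 / 233.4286 = -0.258

-0.258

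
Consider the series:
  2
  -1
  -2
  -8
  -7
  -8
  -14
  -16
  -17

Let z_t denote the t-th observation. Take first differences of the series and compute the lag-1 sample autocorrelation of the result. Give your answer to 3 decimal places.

-0.439

First differences Δz: -3, -1, -6, 1, -1, -6, -2, -1
Mean of differences = -2.3750
Numerator Σ(Δz_t−Δz̄)(Δz_{t+1}−Δz̄) = -19.2656
Denominator Σ(Δz_t−Δz̄)² = 43.8750
r_1(Δz) = -19.2656 / 43.8750 = -0.439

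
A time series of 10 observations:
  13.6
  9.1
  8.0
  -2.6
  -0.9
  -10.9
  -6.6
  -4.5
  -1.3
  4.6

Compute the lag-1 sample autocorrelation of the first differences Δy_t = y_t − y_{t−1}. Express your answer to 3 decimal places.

-0.129

First differences Δy: -4.5, -1.1, -10.6, 1.7, -10.0, 4.3, 2.1, 3.2, 5.9
Mean of differences = -1.0000
Numerator Σ(Δy_t−Δȳ)(Δy_{t+1}−Δȳ) = -38.1800
Denominator Σ(Δy_t−Δȳ)² = 295.6600
r_1(Δy) = -38.1800 / 295.6600 = -0.129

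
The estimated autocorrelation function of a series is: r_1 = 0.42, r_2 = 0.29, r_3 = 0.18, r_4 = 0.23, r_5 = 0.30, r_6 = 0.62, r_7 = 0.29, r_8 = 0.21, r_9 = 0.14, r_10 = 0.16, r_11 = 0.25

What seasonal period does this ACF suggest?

6

The largest autocorrelation is r_6 = 0.62; the remaining lags stay at or below 0.42. The elevated value at lag 1 (0.42), dropping to 0.29 at lag 2, reflects decaying short-term dependence rather than seasonality.
The dominant spike at lag 6 indicates a seasonal period of 6.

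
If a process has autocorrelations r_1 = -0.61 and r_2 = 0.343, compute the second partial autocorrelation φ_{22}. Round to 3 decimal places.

-0.046

φ_{22} = (r_2 − r_1²) / (1 − r_1²)
r_1² = (-0.61)² = 0.3721
Numerator = 0.343 − 0.3721 = -0.0291; denominator = 1 − 0.3721 = 0.6279
φ_{22} = -0.0291 / 0.6279 = -0.046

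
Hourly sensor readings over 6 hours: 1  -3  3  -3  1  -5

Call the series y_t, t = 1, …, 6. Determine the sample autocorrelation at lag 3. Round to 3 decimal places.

-0.500

Mean ȳ = (1 − 3 + 3 − 3 + 1 − 5)/6 = -1.0000
Deviations from mean: 2.0000, -2.0000, 4.0000, -2.0000, 2.0000, -4.0000
Numerator Σ_{t=1}^{3}(y_t−ȳ)(y_{t+3}−ȳ) = -24.0000
Denominator Σ(y_t−ȳ)² = 48.0000
r_3 = -24.0000 / 48.0000 = -0.500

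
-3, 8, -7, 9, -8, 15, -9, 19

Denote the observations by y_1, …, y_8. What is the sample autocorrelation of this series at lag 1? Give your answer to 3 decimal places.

-0.782

Mean ȳ = (-3 + 8 − 7 + 9 − 8 + 15 − 9 + 19)/8 = 3.0000
Deviations from mean: -6.0000, 5.0000, -10.0000, 6.0000, -11.0000, 12.0000, -12.0000, 16.0000
Numerator Σ_{t=1}^{7}(y_t−ȳ)(y_{t+1}−ȳ) = -674.0000
Denominator Σ(y_t−ȳ)² = 862.0000
r_1 = -674.0000 / 862.0000 = -0.782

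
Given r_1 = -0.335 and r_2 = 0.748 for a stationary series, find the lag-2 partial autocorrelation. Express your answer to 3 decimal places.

φ_{22} = (r_2 − r_1²) / (1 − r_1²)
r_1² = (-0.335)² = 0.112225
Numerator = 0.748 − 0.1122 = 0.6358; denominator = 1 − 0.1122 = 0.8878
φ_{22} = 0.6358 / 0.8878 = 0.716

0.716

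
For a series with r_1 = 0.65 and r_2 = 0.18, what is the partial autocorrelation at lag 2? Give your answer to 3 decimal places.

-0.420

φ_{22} = (r_2 − r_1²) / (1 − r_1²)
r_1² = (0.65)² = 0.4225
Numerator = 0.18 − 0.4225 = -0.2425; denominator = 1 − 0.4225 = 0.5775
φ_{22} = -0.2425 / 0.5775 = -0.420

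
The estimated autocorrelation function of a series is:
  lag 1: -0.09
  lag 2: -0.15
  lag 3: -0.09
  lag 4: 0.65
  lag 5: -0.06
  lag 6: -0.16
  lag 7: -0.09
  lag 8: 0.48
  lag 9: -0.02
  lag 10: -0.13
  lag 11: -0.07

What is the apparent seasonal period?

The largest autocorrelation is r_4 = 0.65, with a weaker echo at lag 8 (0.48); the remaining lags stay at or below -0.02.
The dominant spike at lag 4 indicates a seasonal period of 4.

4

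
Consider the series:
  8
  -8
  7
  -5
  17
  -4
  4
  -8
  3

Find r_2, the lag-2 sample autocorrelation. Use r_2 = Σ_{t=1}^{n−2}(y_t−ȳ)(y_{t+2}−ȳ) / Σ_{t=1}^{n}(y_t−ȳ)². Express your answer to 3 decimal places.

0.544

Mean ȳ = (8 − 8 + 7 − 5 + 17 − 4 + 4 − 8 + 3)/9 = 1.5556
Σ(y_t−ȳ)(y_{t+2}−ȳ) = (35.0864) + (62.6420) + (84.0864) + (36.4198) + (37.7531) + (53.0864) + (3.5309) = 312.6049
Denominator Σ(y_t−ȳ)² = 574.2222
r_2 = 312.6049 / 574.2222 = 0.544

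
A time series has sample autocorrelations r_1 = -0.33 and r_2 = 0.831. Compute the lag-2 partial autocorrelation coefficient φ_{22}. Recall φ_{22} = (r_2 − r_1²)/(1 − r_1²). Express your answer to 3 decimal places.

φ_{22} = (r_2 − r_1²) / (1 − r_1²)
r_1² = (-0.33)² = 0.1089
Numerator = 0.831 − 0.1089 = 0.7221; denominator = 1 − 0.1089 = 0.8911
φ_{22} = 0.7221 / 0.8911 = 0.810

0.810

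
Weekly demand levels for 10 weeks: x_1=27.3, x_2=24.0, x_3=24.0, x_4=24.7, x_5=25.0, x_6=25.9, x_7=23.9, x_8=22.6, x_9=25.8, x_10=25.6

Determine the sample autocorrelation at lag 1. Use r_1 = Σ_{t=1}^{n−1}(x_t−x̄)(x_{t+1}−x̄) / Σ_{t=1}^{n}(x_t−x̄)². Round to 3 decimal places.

Mean x̄ = (27.3 + 24.0 + 24.0 + 24.7 + 25.0 + 25.9 + 23.9 + 22.6 + 25.8 + 25.6)/10 = 24.8800
Numerator Σ_{t=1}^{9}(x_t−x̄)(x_{t+1}−x̄) = -1.2964
Denominator Σ(x_t−x̄)² = 16.0160
r_1 = -1.2964 / 16.0160 = -0.081

-0.081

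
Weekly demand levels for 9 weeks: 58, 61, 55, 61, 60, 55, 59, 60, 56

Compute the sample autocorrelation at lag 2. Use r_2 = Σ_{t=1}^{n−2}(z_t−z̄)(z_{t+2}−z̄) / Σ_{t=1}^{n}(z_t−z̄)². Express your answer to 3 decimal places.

-0.255

Mean z̄ = (58 + 61 + 55 + 61 + 60 + 55 + 59 + 60 + 56)/9 = 58.3333
Numerator Σ_{t=1}^{7}(z_t−z̄)(z_{t+2}−z̄) = -12.2222
Denominator Σ(z_t−z̄)² = 48.0000
r_2 = -12.2222 / 48.0000 = -0.255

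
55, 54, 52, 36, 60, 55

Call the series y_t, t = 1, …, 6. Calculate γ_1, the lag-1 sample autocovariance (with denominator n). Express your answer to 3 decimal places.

Mean ȳ = (55 + 54 + 52 + 36 + 60 + 55)/6 = 52.0000
Σ_{t=1}^{5}(y_t−ȳ)(y_{t+1}−ȳ) = -98.0000
γ_1 = -98.0000 / 6 = -16.333

-16.333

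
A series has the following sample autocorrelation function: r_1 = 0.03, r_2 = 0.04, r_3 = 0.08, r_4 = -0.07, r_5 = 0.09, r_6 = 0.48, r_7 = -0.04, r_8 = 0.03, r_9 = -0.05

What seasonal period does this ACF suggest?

6

The largest autocorrelation is r_6 = 0.48; the remaining lags stay at or below 0.09.
The dominant spike at lag 6 indicates a seasonal period of 6.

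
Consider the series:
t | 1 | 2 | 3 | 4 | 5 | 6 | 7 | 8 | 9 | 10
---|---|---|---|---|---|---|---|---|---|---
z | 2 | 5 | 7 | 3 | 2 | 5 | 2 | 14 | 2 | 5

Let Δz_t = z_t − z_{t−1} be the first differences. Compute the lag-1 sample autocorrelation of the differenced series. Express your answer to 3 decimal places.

-0.654

First differences Δz: 3, 2, -4, -1, 3, -3, 12, -12, 3
Mean of differences = 0.3333
Numerator Σ(Δz_t−Δz̄)(Δz_{t+1}−Δz̄) = -225.1111
Denominator Σ(Δz_t−Δz̄)² = 344.0000
r_1(Δz) = -225.1111 / 344.0000 = -0.654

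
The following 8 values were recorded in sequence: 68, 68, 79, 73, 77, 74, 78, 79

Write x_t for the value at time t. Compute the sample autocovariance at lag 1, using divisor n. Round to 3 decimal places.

Mean x̄ = (68 + 68 + 79 + 73 + 77 + 74 + 78 + 79)/8 = 74.5000
Deviations: -6.5000, -6.5000, 4.5000, -1.5000, 2.5000, -0.5000, 3.5000, 4.5000
Σ_{t=1}^{7}(x_t−x̄)(x_{t+1}−x̄) = 15.2500
γ_1 = 15.2500 / 8 = 1.906

1.906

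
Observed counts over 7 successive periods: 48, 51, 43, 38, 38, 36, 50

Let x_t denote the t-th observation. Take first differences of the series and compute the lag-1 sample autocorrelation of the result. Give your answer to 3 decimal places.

First differences Δx: 3, -8, -5, 0, -2, 14
Mean of differences = 0.3333
Numerator Σ(Δx_t−Δx̄)(Δx_{t+1}−Δx̄) = -7.1111
Denominator Σ(Δx_t−Δx̄)² = 297.3333
r_1(Δx) = -7.1111 / 297.3333 = -0.024

-0.024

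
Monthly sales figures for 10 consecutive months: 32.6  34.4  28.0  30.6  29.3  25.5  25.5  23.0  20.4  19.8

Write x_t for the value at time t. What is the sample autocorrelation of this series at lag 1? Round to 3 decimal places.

0.631

Mean x̄ = (32.6 + 34.4 + 28.0 + 30.6 + 29.3 + 25.5 + 25.5 + 23.0 + 20.4 + 19.8)/10 = 26.9100
Numerator Σ_{t=1}^{9}(x_t−x̄)(x_{t+1}−x̄) = 139.4949
Denominator Σ(x_t−x̄)² = 221.1890
r_1 = 139.4949 / 221.1890 = 0.631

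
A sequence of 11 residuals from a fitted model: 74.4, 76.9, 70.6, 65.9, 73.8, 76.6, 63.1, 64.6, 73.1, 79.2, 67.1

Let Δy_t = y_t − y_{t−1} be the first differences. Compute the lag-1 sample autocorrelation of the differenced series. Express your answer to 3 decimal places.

First differences Δy: 2.5, -6.3, -4.7, 7.9, 2.8, -13.5, 1.5, 8.5, 6.1, -12.1
Mean of differences = -0.7300
Numerator Σ(Δy_t−Δȳ)(Δy_{t+1}−Δȳ) = -67.2639
Denominator Σ(Δy_t−Δȳ)² = 573.3210
r_1(Δy) = -67.2639 / 573.3210 = -0.117

-0.117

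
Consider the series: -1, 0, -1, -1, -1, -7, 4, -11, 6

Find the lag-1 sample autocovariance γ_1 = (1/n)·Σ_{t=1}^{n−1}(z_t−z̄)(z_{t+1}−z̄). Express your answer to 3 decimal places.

-17.049

Mean z̄ = (-1 + 0 − 1 − 1 − 1 − 7 + 4 − 11 + 6)/9 = -1.3333
Σ_{t=1}^{8}(z_t−z̄)(z_{t+1}−z̄) = -153.4444
γ_1 = -153.4444 / 9 = -17.049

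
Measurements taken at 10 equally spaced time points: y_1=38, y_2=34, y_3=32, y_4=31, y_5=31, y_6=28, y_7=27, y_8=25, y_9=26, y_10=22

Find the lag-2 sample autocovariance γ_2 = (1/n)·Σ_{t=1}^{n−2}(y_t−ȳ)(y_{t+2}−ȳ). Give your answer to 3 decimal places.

Mean ȳ = (38 + 34 + 32 + 31 + 31 + 28 + 27 + 25 + 26 + 22)/10 = 29.4000
Σ_{t=1}^{8}(y_t−ȳ)(y_{t+2}−ȳ) = 74.6800
γ_2 = 74.6800 / 10 = 7.468

7.468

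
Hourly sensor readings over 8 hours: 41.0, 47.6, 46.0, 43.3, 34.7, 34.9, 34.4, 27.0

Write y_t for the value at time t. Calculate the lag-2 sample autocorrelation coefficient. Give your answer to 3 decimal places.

Mean ȳ = (41.0 + 47.6 + 46.0 + 43.3 + 34.7 + 34.9 + 34.4 + 27.0)/8 = 38.6125
Σ(y_t−ȳ)(y_{t+2}−ȳ) = (17.6377) + (42.1289) + (-28.9036) + (-17.4023) + (16.4814) + (43.1114) = 73.0534
Denominator Σ(y_t−ȳ)² = 344.7088
r_2 = 73.0534 / 344.7088 = 0.212

0.212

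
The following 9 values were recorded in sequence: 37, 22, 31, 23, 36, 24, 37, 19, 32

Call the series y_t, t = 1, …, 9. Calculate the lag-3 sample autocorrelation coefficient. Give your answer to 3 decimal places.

-0.600

Mean ȳ = (37 + 22 + 31 + 23 + 36 + 24 + 37 + 19 + 32)/9 = 29.0000
Numerator Σ_{t=1}^{6}(y_t−ȳ)(y_{t+3}−ȳ) = -240.0000
Denominator Σ(y_t−ȳ)² = 400.0000
r_3 = -240.0000 / 400.0000 = -0.600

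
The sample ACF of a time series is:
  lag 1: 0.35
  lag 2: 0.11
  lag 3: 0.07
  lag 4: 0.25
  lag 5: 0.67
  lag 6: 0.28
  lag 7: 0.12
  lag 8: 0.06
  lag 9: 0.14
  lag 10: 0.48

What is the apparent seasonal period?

5

The largest autocorrelation is r_5 = 0.67, with a weaker echo at lag 10 (0.48); the remaining lags stay at or below 0.35. The elevated value at lag 1 (0.35), dropping to 0.11 at lag 2, reflects decaying short-term dependence rather than seasonality.
The dominant spike at lag 5 indicates a seasonal period of 5.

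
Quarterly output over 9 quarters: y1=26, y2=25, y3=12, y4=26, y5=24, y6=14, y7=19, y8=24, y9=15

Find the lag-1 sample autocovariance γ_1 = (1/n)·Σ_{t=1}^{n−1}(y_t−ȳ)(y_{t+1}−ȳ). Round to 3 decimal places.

Mean ȳ = (26 + 25 + 12 + 26 + 24 + 14 + 19 + 24 + 15)/9 = 20.5556
Σ_{t=1}^{8}(y_t−ȳ)(y_{t+1}−ȳ) = -78.5309
γ_1 = -78.5309 / 9 = -8.726

-8.726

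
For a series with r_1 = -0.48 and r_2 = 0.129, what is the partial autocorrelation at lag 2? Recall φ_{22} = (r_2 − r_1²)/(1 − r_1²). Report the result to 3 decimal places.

φ_{22} = (r_2 − r_1²) / (1 − r_1²)
r_1² = (-0.48)² = 0.2304
Numerator = 0.129 − 0.2304 = -0.1014; denominator = 1 − 0.2304 = 0.7696
φ_{22} = -0.1014 / 0.7696 = -0.132

-0.132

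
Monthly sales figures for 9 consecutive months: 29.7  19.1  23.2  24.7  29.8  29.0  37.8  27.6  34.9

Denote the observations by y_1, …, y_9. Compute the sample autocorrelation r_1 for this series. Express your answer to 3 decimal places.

Mean ȳ = (29.7 + 19.1 + 23.2 + 24.7 + 29.8 + 29.0 + 37.8 + 27.6 + 34.9)/9 = 28.4222
Numerator Σ_{t=1}^{8}(y_t−ȳ)(y_{t+1}−ȳ) = 44.2584
Denominator Σ(y_t−ȳ)² = 262.4756
r_1 = 44.2584 / 262.4756 = 0.169

0.169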